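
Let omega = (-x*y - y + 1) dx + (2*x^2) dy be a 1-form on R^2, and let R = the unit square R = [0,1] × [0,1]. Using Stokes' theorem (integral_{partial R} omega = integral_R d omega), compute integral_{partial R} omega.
integral_(partial R) omega = 7/2

Stokes: integral_partial_R omega = integral_R d omega with d omega = (∂Q/∂x - ∂P/∂y) dx ∧ dy.
  ∂Q/∂x = 4*x
  ∂P/∂y = -x - 1
  integrand = ∂Q/∂x - ∂P/∂y = 5*x + 1.
Integrating over R: integral_0^1 integral_0^1 (5*x + 1) dx dy = 7/2.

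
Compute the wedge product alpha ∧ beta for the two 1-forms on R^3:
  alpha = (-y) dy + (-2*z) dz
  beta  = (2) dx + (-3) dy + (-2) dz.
alpha ∧ beta = (2*y) dx ∧ dy + (2*y - 6*z) dy ∧ dz + (4*z) dx ∧ dz

Distribute the wedge, using dx_i ∧ dx_j = -dx_j ∧ dx_i and dx_i ∧ dx_i = 0. For each pair (i, j) with i < j, the coefficient of dx_i ∧ dx_j in alpha ∧ beta is (alpha_i * beta_j - alpha_j * beta_i). Collecting: alpha ∧ beta = (2*y) dx ∧ dy + (2*y - 6*z) dy ∧ dz + (4*z) dx ∧ dz.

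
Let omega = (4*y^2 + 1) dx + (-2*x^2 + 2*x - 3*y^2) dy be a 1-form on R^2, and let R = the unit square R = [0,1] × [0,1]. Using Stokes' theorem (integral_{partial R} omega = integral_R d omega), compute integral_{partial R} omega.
integral_(partial R) omega = -4

Stokes: integral_partial_R omega = integral_R d omega with d omega = (∂Q/∂x - ∂P/∂y) dx ∧ dy.
  ∂Q/∂x = 2 - 4*x
  ∂P/∂y = 8*y
  integrand = ∂Q/∂x - ∂P/∂y = -4*x - 8*y + 2.
Integrating over R: integral_0^1 integral_0^1 (-4*x - 8*y + 2) dx dy = -4.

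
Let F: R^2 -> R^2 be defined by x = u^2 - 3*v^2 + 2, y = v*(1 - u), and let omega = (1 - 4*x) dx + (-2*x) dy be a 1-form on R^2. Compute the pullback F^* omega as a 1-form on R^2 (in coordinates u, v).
F^* omega = (-8*u^3 + 2*u^2*v + 24*u*v^2 - 14*u - 6*v^3 + 4*v) du + (2*u^3 + 24*u^2*v - 2*u^2 - 6*u*v^2 + 4*u - 72*v^3 + 6*v^2 + 42*v - 4) dv

Using F^*(f dg) = (f ∘ F) d(g ∘ F), substitute each coordinate x_i by F_i(u, v) in f_i, and replace dx_i by d F_i = (∂F_i/∂u) du + (∂F_i/∂v) dv.
  For the x component: f_1(F) = -4*u^2 + 12*v^2 - 7; d F_1 = (2*u) du + (-6*v) dv
  For the y component: f_2(F) = -2*u^2 + 6*v^2 - 4; d F_2 = (-v) du + (1 - u) dv
Combining and collecting du, dv coefficients:
  coeff of du: -8*u^3 + 2*u^2*v + 24*u*v^2 - 14*u - 6*v^3 + 4*v
  coeff of dv: 2*u^3 + 24*u^2*v - 2*u^2 - 6*u*v^2 + 4*u - 72*v^3 + 6*v^2 + 42*v - 4
F^* omega = (-8*u^3 + 2*u^2*v + 24*u*v^2 - 14*u - 6*v^3 + 4*v) du + (2*u^3 + 24*u^2*v - 2*u^2 - 6*u*v^2 + 4*u - 72*v^3 + 6*v^2 + 42*v - 4) dv.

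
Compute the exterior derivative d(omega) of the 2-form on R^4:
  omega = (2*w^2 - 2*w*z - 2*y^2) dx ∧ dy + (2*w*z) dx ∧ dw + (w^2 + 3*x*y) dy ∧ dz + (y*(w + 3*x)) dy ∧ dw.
d(omega) = (-2*w + 3*y) dx ∧ dy ∧ dz + (4*w + 3*y - 2*z) dx ∧ dy ∧ dw + (-2*w) dx ∧ dz ∧ dw + (2*w) dy ∧ dz ∧ dw

For a 2-form omega = sum_{i<j} g_{ij} dx_i ∧ dx_j, the exterior derivative is
  d(omega) = sum_{i<j} d(g_{ij}) ∧ dx_i ∧ dx_j = sum_{i<j, k} (∂g_{ij}/∂x_k) dx_k ∧ dx_i ∧ dx_j.
Expand each term, using dx_k ∧ dx_i ∧ dx_j = sgn(permutation) dx_{(a)} ∧ dx_{(b)} ∧ dx_{(c)} with (a < b < c) sorted:
  d(2*w^2 - 2*w*z - 2*y^2) includes (∂/∂z)(2*w^2 - 2*w*z - 2*y^2) dz = (-2*w) dz, which multiplied by dx ∧ dy gives (-2*w) dx ∧ dy ∧ dz
  d(2*w^2 - 2*w*z - 2*y^2) includes (∂/∂w)(2*w^2 - 2*w*z - 2*y^2) dw = (4*w - 2*z) dw, which multiplied by dx ∧ dy gives (4*w - 2*z) dx ∧ dy ∧ dw
  d(2*w*z) includes (∂/∂z)(2*w*z) dz = (2*w) dz, which multiplied by dx ∧ dw gives (-2*w) dx ∧ dz ∧ dw
  d(w^2 + 3*x*y) includes (∂/∂x)(w^2 + 3*x*y) dx = (3*y) dx, which multiplied by dy ∧ dz gives (3*y) dx ∧ dy ∧ dz
  d(w^2 + 3*x*y) includes (∂/∂w)(w^2 + 3*x*y) dw = (2*w) dw, which multiplied by dy ∧ dz gives (2*w) dy ∧ dz ∧ dw
  d(y*(w + 3*x)) includes (∂/∂x)(y*(w + 3*x)) dx = (3*y) dx, which multiplied by dy ∧ dw gives (3*y) dx ∧ dy ∧ dw
Collecting like 3-forms: d(omega) = (-2*w + 3*y) dx ∧ dy ∧ dz + (4*w + 3*y - 2*z) dx ∧ dy ∧ dw + (-2*w) dx ∧ dz ∧ dw + (2*w) dy ∧ dz ∧ dw.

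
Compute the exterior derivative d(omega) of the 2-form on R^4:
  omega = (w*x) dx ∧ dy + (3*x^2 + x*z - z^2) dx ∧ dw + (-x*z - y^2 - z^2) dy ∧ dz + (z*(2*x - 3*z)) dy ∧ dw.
d(omega) = (x + 2*z) dx ∧ dy ∧ dw + (-x + 2*z) dx ∧ dz ∧ dw + (-z) dx ∧ dy ∧ dz + (-2*x + 6*z) dy ∧ dz ∧ dw

For a 2-form omega = sum_{i<j} g_{ij} dx_i ∧ dx_j, the exterior derivative is
  d(omega) = sum_{i<j} d(g_{ij}) ∧ dx_i ∧ dx_j = sum_{i<j, k} (∂g_{ij}/∂x_k) dx_k ∧ dx_i ∧ dx_j.
Expand each term, using dx_k ∧ dx_i ∧ dx_j = sgn(permutation) dx_{(a)} ∧ dx_{(b)} ∧ dx_{(c)} with (a < b < c) sorted:
  d(w*x) includes (∂/∂w)(w*x) dw = (x) dw, which multiplied by dx ∧ dy gives (x) dx ∧ dy ∧ dw
  d(3*x^2 + x*z - z^2) includes (∂/∂z)(3*x^2 + x*z - z^2) dz = (x - 2*z) dz, which multiplied by dx ∧ dw gives (-x + 2*z) dx ∧ dz ∧ dw
  d(-x*z - y^2 - z^2) includes (∂/∂x)(-x*z - y^2 - z^2) dx = (-z) dx, which multiplied by dy ∧ dz gives (-z) dx ∧ dy ∧ dz
  d(z*(2*x - 3*z)) includes (∂/∂x)(z*(2*x - 3*z)) dx = (2*z) dx, which multiplied by dy ∧ dw gives (2*z) dx ∧ dy ∧ dw
  d(z*(2*x - 3*z)) includes (∂/∂z)(z*(2*x - 3*z)) dz = (2*x - 6*z) dz, which multiplied by dy ∧ dw gives (-2*x + 6*z) dy ∧ dz ∧ dw
Collecting like 3-forms: d(omega) = (x + 2*z) dx ∧ dy ∧ dw + (-x + 2*z) dx ∧ dz ∧ dw + (-z) dx ∧ dy ∧ dz + (-2*x + 6*z) dy ∧ dz ∧ dw.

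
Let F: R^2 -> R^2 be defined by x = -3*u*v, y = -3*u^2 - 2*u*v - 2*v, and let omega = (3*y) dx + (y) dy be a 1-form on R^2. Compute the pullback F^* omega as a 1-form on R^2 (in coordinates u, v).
F^* omega = (18*u^3 + 45*u^2*v + 22*u*v^2 + 12*u*v + 22*v^2) du + (33*u^3 + 22*u^2*v + 6*u^2 + 26*u*v + 4*v) dv

Using F^*(f dg) = (f ∘ F) d(g ∘ F), substitute each coordinate x_i by F_i(u, v) in f_i, and replace dx_i by d F_i = (∂F_i/∂u) du + (∂F_i/∂v) dv.
  For the x component: f_1(F) = -9*u^2 - 6*u*v - 6*v; d F_1 = (-3*v) du + (-3*u) dv
  For the y component: f_2(F) = -3*u^2 - 2*u*v - 2*v; d F_2 = (-6*u - 2*v) du + (-2*u - 2) dv
Combining and collecting du, dv coefficients:
  coeff of du: 18*u^3 + 45*u^2*v + 22*u*v^2 + 12*u*v + 22*v^2
  coeff of dv: 33*u^3 + 22*u^2*v + 6*u^2 + 26*u*v + 4*v
F^* omega = (18*u^3 + 45*u^2*v + 22*u*v^2 + 12*u*v + 22*v^2) du + (33*u^3 + 22*u^2*v + 6*u^2 + 26*u*v + 4*v) dv.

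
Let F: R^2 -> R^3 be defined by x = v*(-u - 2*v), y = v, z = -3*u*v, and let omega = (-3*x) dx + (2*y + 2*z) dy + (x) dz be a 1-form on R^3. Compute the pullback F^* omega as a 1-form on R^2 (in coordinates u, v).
F^* omega = (2*v*(-6*u*v - 3*u - 12*v^2 + 1)) dv

Using F^*(f dg) = (f ∘ F) d(g ∘ F), substitute each coordinate x_i by F_i(u, v) in f_i, and replace dx_i by d F_i = (∂F_i/∂u) du + (∂F_i/∂v) dv.
  For the x component: f_1(F) = 3*v*(u + 2*v); d F_1 = (-v) du + (-u - 4*v) dv
  For the y component: f_2(F) = 2*v*(1 - 3*u); d F_2 = (0) du + (1) dv
  For the z component: f_3(F) = v*(-u - 2*v); d F_3 = (-3*v) du + (-3*u) dv
Combining and collecting du, dv coefficients:
  coeff of du: 0
  coeff of dv: 2*v*(-6*u*v - 3*u - 12*v^2 + 1)
F^* omega = (2*v*(-6*u*v - 3*u - 12*v^2 + 1)) dv.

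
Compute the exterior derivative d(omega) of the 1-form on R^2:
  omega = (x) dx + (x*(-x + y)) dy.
d(omega) = (-2*x + y) dx ∧ dy

For a 1-form omega = sum_i f_i dx_i, the exterior derivative is
  d(omega) = sum_{i < j} (∂f_j/∂x_i - ∂f_i/∂x_j) dx_i ∧ dx_j.
  coefficient of dx ∧ dy: ∂f_2/∂x - ∂f_1/∂y = ∂(x*(-x + y))/∂x - ∂(x)/∂y = -2*x + y
Assembling: d(omega) = (-2*x + y) dx ∧ dy.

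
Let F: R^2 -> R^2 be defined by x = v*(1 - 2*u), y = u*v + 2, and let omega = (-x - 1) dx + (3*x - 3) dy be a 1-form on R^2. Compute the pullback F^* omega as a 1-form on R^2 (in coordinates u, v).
F^* omega = (v*(-10*u*v + 5*v - 1)) du + (-10*u^2*v + 7*u*v - u - v - 1) dv

Using F^*(f dg) = (f ∘ F) d(g ∘ F), substitute each coordinate x_i by F_i(u, v) in f_i, and replace dx_i by d F_i = (∂F_i/∂u) du + (∂F_i/∂v) dv.
  For the x component: f_1(F) = 2*u*v - v - 1; d F_1 = (-2*v) du + (1 - 2*u) dv
  For the y component: f_2(F) = -6*u*v + 3*v - 3; d F_2 = (v) du + (u) dv
Combining and collecting du, dv coefficients:
  coeff of du: v*(-10*u*v + 5*v - 1)
  coeff of dv: -10*u^2*v + 7*u*v - u - v - 1
F^* omega = (v*(-10*u*v + 5*v - 1)) du + (-10*u^2*v + 7*u*v - u - v - 1) dv.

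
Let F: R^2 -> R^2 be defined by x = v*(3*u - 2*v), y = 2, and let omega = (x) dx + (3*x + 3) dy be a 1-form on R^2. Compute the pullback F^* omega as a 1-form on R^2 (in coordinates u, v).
F^* omega = (v^2*(9*u - 6*v)) du + (v*(9*u^2 - 18*u*v + 8*v^2)) dv

Using F^*(f dg) = (f ∘ F) d(g ∘ F), substitute each coordinate x_i by F_i(u, v) in f_i, and replace dx_i by d F_i = (∂F_i/∂u) du + (∂F_i/∂v) dv.
  For the x component: f_1(F) = v*(3*u - 2*v); d F_1 = (3*v) du + (3*u - 4*v) dv
  For the y component: f_2(F) = 9*u*v - 6*v^2 + 3; d F_2 = (0) du + (0) dv
Combining and collecting du, dv coefficients:
  coeff of du: v^2*(9*u - 6*v)
  coeff of dv: v*(9*u^2 - 18*u*v + 8*v^2)
F^* omega = (v^2*(9*u - 6*v)) du + (v*(9*u^2 - 18*u*v + 8*v^2)) dv.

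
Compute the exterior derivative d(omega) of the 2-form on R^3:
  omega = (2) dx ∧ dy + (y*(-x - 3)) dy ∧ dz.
d(omega) = (-y) dx ∧ dy ∧ dz

For a 2-form omega = sum_{i<j} g_{ij} dx_i ∧ dx_j, the exterior derivative is
  d(omega) = sum_{i<j} d(g_{ij}) ∧ dx_i ∧ dx_j = sum_{i<j, k} (∂g_{ij}/∂x_k) dx_k ∧ dx_i ∧ dx_j.
Expand each term, using dx_k ∧ dx_i ∧ dx_j = sgn(permutation) dx_{(a)} ∧ dx_{(b)} ∧ dx_{(c)} with (a < b < c) sorted:
  d(y*(-x - 3)) includes (∂/∂x)(y*(-x - 3)) dx = (-y) dx, which multiplied by dy ∧ dz gives (-y) dx ∧ dy ∧ dz
Collecting like 3-forms: d(omega) = (-y) dx ∧ dy ∧ dz.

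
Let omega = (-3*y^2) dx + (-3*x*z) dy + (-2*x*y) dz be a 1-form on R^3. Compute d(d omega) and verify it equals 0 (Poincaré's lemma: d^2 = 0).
d(d omega) = 0

Step 1: d omega = sum_{i<j} (∂f_j/∂x_i - ∂f_i/∂x_j) dx_i ∧ dx_j:
  coeff of dx ∧ dy: 6*y - 3*z
  coeff of dx ∧ dz: -2*y
  coeff of dy ∧ dz: x
Step 2: Apply d again to each 2-form coefficient. The only possible 3-form in R^3 is dx ∧ dy ∧ dz, with coefficient
  ∂(coeff of dy∧dz)/∂x - ∂(coeff of dx∧dz)/∂y + ∂(coeff of dx∧dy)/∂z
  = ∂/∂x (x) - ∂/∂y (-2*y) + ∂/∂z (6*y - 3*z).
Each of these terms simplifies to sums of mixed partials that cancel in pairs. The result is 0 (by equality of mixed partials for smooth functions — Schwarz / Clairaut).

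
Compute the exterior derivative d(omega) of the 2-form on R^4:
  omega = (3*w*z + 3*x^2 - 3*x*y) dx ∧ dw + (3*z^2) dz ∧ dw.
d(omega) = (3*x) dx ∧ dy ∧ dw + (-3*w) dx ∧ dz ∧ dw

For a 2-form omega = sum_{i<j} g_{ij} dx_i ∧ dx_j, the exterior derivative is
  d(omega) = sum_{i<j} d(g_{ij}) ∧ dx_i ∧ dx_j = sum_{i<j, k} (∂g_{ij}/∂x_k) dx_k ∧ dx_i ∧ dx_j.
Expand each term, using dx_k ∧ dx_i ∧ dx_j = sgn(permutation) dx_{(a)} ∧ dx_{(b)} ∧ dx_{(c)} with (a < b < c) sorted:
  d(3*w*z + 3*x^2 - 3*x*y) includes (∂/∂y)(3*w*z + 3*x^2 - 3*x*y) dy = (-3*x) dy, which multiplied by dx ∧ dw gives (3*x) dx ∧ dy ∧ dw
  d(3*w*z + 3*x^2 - 3*x*y) includes (∂/∂z)(3*w*z + 3*x^2 - 3*x*y) dz = (3*w) dz, which multiplied by dx ∧ dw gives (-3*w) dx ∧ dz ∧ dw
Collecting like 3-forms: d(omega) = (3*x) dx ∧ dy ∧ dw + (-3*w) dx ∧ dz ∧ dw.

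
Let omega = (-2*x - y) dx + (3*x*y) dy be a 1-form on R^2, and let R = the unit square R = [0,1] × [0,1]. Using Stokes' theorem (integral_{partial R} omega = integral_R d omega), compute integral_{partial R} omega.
integral_(partial R) omega = 5/2

Stokes: integral_partial_R omega = integral_R d omega with d omega = (∂Q/∂x - ∂P/∂y) dx ∧ dy.
  ∂Q/∂x = 3*y
  ∂P/∂y = -1
  integrand = ∂Q/∂x - ∂P/∂y = 3*y + 1.
Integrating over R: integral_0^1 integral_0^1 (3*y + 1) dx dy = 5/2.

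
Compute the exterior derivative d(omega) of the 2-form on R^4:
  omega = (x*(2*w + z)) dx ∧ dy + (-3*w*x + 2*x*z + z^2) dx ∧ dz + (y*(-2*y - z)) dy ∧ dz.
d(omega) = (x) dx ∧ dy ∧ dz + (2*x) dx ∧ dy ∧ dw + (-3*x) dx ∧ dz ∧ dw

For a 2-form omega = sum_{i<j} g_{ij} dx_i ∧ dx_j, the exterior derivative is
  d(omega) = sum_{i<j} d(g_{ij}) ∧ dx_i ∧ dx_j = sum_{i<j, k} (∂g_{ij}/∂x_k) dx_k ∧ dx_i ∧ dx_j.
Expand each term, using dx_k ∧ dx_i ∧ dx_j = sgn(permutation) dx_{(a)} ∧ dx_{(b)} ∧ dx_{(c)} with (a < b < c) sorted:
  d(x*(2*w + z)) includes (∂/∂z)(x*(2*w + z)) dz = (x) dz, which multiplied by dx ∧ dy gives (x) dx ∧ dy ∧ dz
  d(x*(2*w + z)) includes (∂/∂w)(x*(2*w + z)) dw = (2*x) dw, which multiplied by dx ∧ dy gives (2*x) dx ∧ dy ∧ dw
  d(-3*w*x + 2*x*z + z^2) includes (∂/∂w)(-3*w*x + 2*x*z + z^2) dw = (-3*x) dw, which multiplied by dx ∧ dz gives (-3*x) dx ∧ dz ∧ dw
Collecting like 3-forms: d(omega) = (x) dx ∧ dy ∧ dz + (2*x) dx ∧ dy ∧ dw + (-3*x) dx ∧ dz ∧ dw.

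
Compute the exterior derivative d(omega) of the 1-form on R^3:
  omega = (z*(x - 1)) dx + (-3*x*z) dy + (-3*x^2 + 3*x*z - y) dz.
d(omega) = (-3*z) dx ∧ dy + (-7*x + 3*z + 1) dx ∧ dz + (3*x - 1) dy ∧ dz

For a 1-form omega = sum_i f_i dx_i, the exterior derivative is
  d(omega) = sum_{i < j} (∂f_j/∂x_i - ∂f_i/∂x_j) dx_i ∧ dx_j.
  coefficient of dx ∧ dy: ∂f_2/∂x - ∂f_1/∂y = ∂(-3*x*z)/∂x - ∂(z*(x - 1))/∂y = -3*z
  coefficient of dx ∧ dz: ∂f_3/∂x - ∂f_1/∂z = ∂(-3*x^2 + 3*x*z - y)/∂x - ∂(z*(x - 1))/∂z = -7*x + 3*z + 1
  coefficient of dy ∧ dz: ∂f_3/∂y - ∂f_2/∂z = ∂(-3*x^2 + 3*x*z - y)/∂y - ∂(-3*x*z)/∂z = 3*x - 1
Assembling: d(omega) = (-3*z) dx ∧ dy + (-7*x + 3*z + 1) dx ∧ dz + (3*x - 1) dy ∧ dz.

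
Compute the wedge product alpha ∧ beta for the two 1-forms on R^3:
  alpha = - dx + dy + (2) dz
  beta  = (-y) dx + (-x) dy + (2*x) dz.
alpha ∧ beta = (x + y) dx ∧ dy + (-2*x + 2*y) dx ∧ dz + (4*x) dy ∧ dz

Distribute the wedge, using dx_i ∧ dx_j = -dx_j ∧ dx_i and dx_i ∧ dx_i = 0. For each pair (i, j) with i < j, the coefficient of dx_i ∧ dx_j in alpha ∧ beta is (alpha_i * beta_j - alpha_j * beta_i). Collecting: alpha ∧ beta = (x + y) dx ∧ dy + (-2*x + 2*y) dx ∧ dz + (4*x) dy ∧ dz.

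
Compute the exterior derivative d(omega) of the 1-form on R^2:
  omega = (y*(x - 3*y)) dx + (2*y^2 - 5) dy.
d(omega) = (-x + 6*y) dx ∧ dy

For a 1-form omega = sum_i f_i dx_i, the exterior derivative is
  d(omega) = sum_{i < j} (∂f_j/∂x_i - ∂f_i/∂x_j) dx_i ∧ dx_j.
  coefficient of dx ∧ dy: ∂f_2/∂x - ∂f_1/∂y = ∂(2*y^2 - 5)/∂x - ∂(y*(x - 3*y))/∂y = -x + 6*y
Assembling: d(omega) = (-x + 6*y) dx ∧ dy.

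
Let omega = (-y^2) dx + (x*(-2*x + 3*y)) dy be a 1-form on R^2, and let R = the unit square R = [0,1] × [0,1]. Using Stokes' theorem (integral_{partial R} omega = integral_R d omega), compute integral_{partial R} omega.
integral_(partial R) omega = 1/2

Stokes: integral_partial_R omega = integral_R d omega with d omega = (∂Q/∂x - ∂P/∂y) dx ∧ dy.
  ∂Q/∂x = -4*x + 3*y
  ∂P/∂y = -2*y
  integrand = ∂Q/∂x - ∂P/∂y = -4*x + 5*y.
Integrating over R: integral_0^1 integral_0^1 (-4*x + 5*y) dx dy = 1/2.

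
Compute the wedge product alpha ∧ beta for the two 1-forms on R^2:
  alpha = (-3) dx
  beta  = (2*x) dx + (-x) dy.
alpha ∧ beta = (3*x) dx ∧ dy

Distribute the wedge, using dx_i ∧ dx_j = -dx_j ∧ dx_i and dx_i ∧ dx_i = 0. For each pair (i, j) with i < j, the coefficient of dx_i ∧ dx_j in alpha ∧ beta is (alpha_i * beta_j - alpha_j * beta_i). Collecting: alpha ∧ beta = (3*x) dx ∧ dy.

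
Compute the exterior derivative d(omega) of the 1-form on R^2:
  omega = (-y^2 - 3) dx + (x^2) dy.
d(omega) = (2*x + 2*y) dx ∧ dy

For a 1-form omega = sum_i f_i dx_i, the exterior derivative is
  d(omega) = sum_{i < j} (∂f_j/∂x_i - ∂f_i/∂x_j) dx_i ∧ dx_j.
  coefficient of dx ∧ dy: ∂f_2/∂x - ∂f_1/∂y = ∂(x^2)/∂x - ∂(-y^2 - 3)/∂y = 2*x + 2*y
Assembling: d(omega) = (2*x + 2*y) dx ∧ dy.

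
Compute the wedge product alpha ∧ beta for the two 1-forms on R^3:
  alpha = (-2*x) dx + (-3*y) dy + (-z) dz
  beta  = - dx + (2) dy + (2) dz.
alpha ∧ beta = (-4*x - 3*y) dx ∧ dy + (-4*x - z) dx ∧ dz + (-6*y + 2*z) dy ∧ dz

Distribute the wedge, using dx_i ∧ dx_j = -dx_j ∧ dx_i and dx_i ∧ dx_i = 0. For each pair (i, j) with i < j, the coefficient of dx_i ∧ dx_j in alpha ∧ beta is (alpha_i * beta_j - alpha_j * beta_i). Collecting: alpha ∧ beta = (-4*x - 3*y) dx ∧ dy + (-4*x - z) dx ∧ dz + (-6*y + 2*z) dy ∧ dz.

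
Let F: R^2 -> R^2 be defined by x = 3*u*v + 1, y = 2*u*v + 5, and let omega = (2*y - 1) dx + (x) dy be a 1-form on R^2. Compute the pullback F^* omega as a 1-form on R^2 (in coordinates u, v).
F^* omega = (v*(18*u*v + 29)) du + (u*(18*u*v + 29)) dv

Using F^*(f dg) = (f ∘ F) d(g ∘ F), substitute each coordinate x_i by F_i(u, v) in f_i, and replace dx_i by d F_i = (∂F_i/∂u) du + (∂F_i/∂v) dv.
  For the x component: f_1(F) = 4*u*v + 9; d F_1 = (3*v) du + (3*u) dv
  For the y component: f_2(F) = 3*u*v + 1; d F_2 = (2*v) du + (2*u) dv
Combining and collecting du, dv coefficients:
  coeff of du: v*(18*u*v + 29)
  coeff of dv: u*(18*u*v + 29)
F^* omega = (v*(18*u*v + 29)) du + (u*(18*u*v + 29)) dv.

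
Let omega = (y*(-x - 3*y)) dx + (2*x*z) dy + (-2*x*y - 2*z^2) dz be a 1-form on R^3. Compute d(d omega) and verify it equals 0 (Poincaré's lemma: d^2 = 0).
d(d omega) = 0

Step 1: d omega = sum_{i<j} (∂f_j/∂x_i - ∂f_i/∂x_j) dx_i ∧ dx_j:
  coeff of dx ∧ dy: x + 6*y + 2*z
  coeff of dx ∧ dz: -2*y
  coeff of dy ∧ dz: -4*x
Step 2: Apply d again to each 2-form coefficient. The only possible 3-form in R^3 is dx ∧ dy ∧ dz, with coefficient
  ∂(coeff of dy∧dz)/∂x - ∂(coeff of dx∧dz)/∂y + ∂(coeff of dx∧dy)/∂z
  = ∂/∂x (-4*x) - ∂/∂y (-2*y) + ∂/∂z (x + 6*y + 2*z).
Each of these terms simplifies to sums of mixed partials that cancel in pairs. The result is 0 (by equality of mixed partials for smooth functions — Schwarz / Clairaut).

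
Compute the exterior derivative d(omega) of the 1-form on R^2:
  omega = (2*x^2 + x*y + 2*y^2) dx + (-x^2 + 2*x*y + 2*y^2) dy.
d(omega) = (-3*x - 2*y) dx ∧ dy

For a 1-form omega = sum_i f_i dx_i, the exterior derivative is
  d(omega) = sum_{i < j} (∂f_j/∂x_i - ∂f_i/∂x_j) dx_i ∧ dx_j.
  coefficient of dx ∧ dy: ∂f_2/∂x - ∂f_1/∂y = ∂(-x^2 + 2*x*y + 2*y^2)/∂x - ∂(2*x^2 + x*y + 2*y^2)/∂y = -3*x - 2*y
Assembling: d(omega) = (-3*x - 2*y) dx ∧ dy.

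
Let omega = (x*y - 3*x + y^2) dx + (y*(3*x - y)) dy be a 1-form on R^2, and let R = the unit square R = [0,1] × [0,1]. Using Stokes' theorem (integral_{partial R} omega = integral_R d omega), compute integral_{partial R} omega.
integral_(partial R) omega = 0

Stokes: integral_partial_R omega = integral_R d omega with d omega = (∂Q/∂x - ∂P/∂y) dx ∧ dy.
  ∂Q/∂x = 3*y
  ∂P/∂y = x + 2*y
  integrand = ∂Q/∂x - ∂P/∂y = -x + y.
Integrating over R: integral_0^1 integral_0^1 (-x + y) dx dy = 0.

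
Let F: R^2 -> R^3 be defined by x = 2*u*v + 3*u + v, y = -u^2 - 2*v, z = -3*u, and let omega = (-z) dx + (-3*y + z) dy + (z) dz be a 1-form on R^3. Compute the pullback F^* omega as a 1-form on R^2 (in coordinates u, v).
F^* omega = (6*u*(-u^2 + u - v + 3)) du + (9*u - 12*v) dv

Using F^*(f dg) = (f ∘ F) d(g ∘ F), substitute each coordinate x_i by F_i(u, v) in f_i, and replace dx_i by d F_i = (∂F_i/∂u) du + (∂F_i/∂v) dv.
  For the x component: f_1(F) = 3*u; d F_1 = (2*v + 3) du + (2*u + 1) dv
  For the y component: f_2(F) = 3*u^2 - 3*u + 6*v; d F_2 = (-2*u) du + (-2) dv
  For the z component: f_3(F) = -3*u; d F_3 = (-3) du + (0) dv
Combining and collecting du, dv coefficients:
  coeff of du: 6*u*(-u^2 + u - v + 3)
  coeff of dv: 9*u - 12*v
F^* omega = (6*u*(-u^2 + u - v + 3)) du + (9*u - 12*v) dv.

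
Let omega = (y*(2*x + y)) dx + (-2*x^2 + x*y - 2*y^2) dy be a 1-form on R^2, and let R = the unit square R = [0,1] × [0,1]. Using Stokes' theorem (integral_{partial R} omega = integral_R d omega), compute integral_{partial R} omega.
integral_(partial R) omega = -7/2

Stokes: integral_partial_R omega = integral_R d omega with d omega = (∂Q/∂x - ∂P/∂y) dx ∧ dy.
  ∂Q/∂x = -4*x + y
  ∂P/∂y = 2*x + 2*y
  integrand = ∂Q/∂x - ∂P/∂y = -6*x - y.
Integrating over R: integral_0^1 integral_0^1 (-6*x - y) dx dy = -7/2.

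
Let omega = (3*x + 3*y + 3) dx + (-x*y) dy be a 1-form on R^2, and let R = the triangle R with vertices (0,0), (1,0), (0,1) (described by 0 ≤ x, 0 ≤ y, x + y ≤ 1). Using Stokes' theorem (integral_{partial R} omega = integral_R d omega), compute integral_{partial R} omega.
integral_(partial R) omega = -5/3

Stokes: integral_partial_R omega = integral_R d omega with d omega = (∂Q/∂x - ∂P/∂y) dx ∧ dy.
  ∂Q/∂x = -y
  ∂P/∂y = 3
  integrand = ∂Q/∂x - ∂P/∂y = -y - 3.
Integrating over R: integral_0^1 integral_0^{1-x} (-y - 3) dy dx = -5/3.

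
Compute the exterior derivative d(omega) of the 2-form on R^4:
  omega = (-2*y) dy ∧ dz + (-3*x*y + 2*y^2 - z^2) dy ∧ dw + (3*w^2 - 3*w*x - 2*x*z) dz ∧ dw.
d(omega) = (-3*y) dx ∧ dy ∧ dw + (2*z) dy ∧ dz ∧ dw + (-3*w - 2*z) dx ∧ dz ∧ dw

For a 2-form omega = sum_{i<j} g_{ij} dx_i ∧ dx_j, the exterior derivative is
  d(omega) = sum_{i<j} d(g_{ij}) ∧ dx_i ∧ dx_j = sum_{i<j, k} (∂g_{ij}/∂x_k) dx_k ∧ dx_i ∧ dx_j.
Expand each term, using dx_k ∧ dx_i ∧ dx_j = sgn(permutation) dx_{(a)} ∧ dx_{(b)} ∧ dx_{(c)} with (a < b < c) sorted:
  d(-3*x*y + 2*y^2 - z^2) includes (∂/∂x)(-3*x*y + 2*y^2 - z^2) dx = (-3*y) dx, which multiplied by dy ∧ dw gives (-3*y) dx ∧ dy ∧ dw
  d(-3*x*y + 2*y^2 - z^2) includes (∂/∂z)(-3*x*y + 2*y^2 - z^2) dz = (-2*z) dz, which multiplied by dy ∧ dw gives (2*z) dy ∧ dz ∧ dw
  d(3*w^2 - 3*w*x - 2*x*z) includes (∂/∂x)(3*w^2 - 3*w*x - 2*x*z) dx = (-3*w - 2*z) dx, which multiplied by dz ∧ dw gives (-3*w - 2*z) dx ∧ dz ∧ dw
Collecting like 3-forms: d(omega) = (-3*y) dx ∧ dy ∧ dw + (2*z) dy ∧ dz ∧ dw + (-3*w - 2*z) dx ∧ dz ∧ dw.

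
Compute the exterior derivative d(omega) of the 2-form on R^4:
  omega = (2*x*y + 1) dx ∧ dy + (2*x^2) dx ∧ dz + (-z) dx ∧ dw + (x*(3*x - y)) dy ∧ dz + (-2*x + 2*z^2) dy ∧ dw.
d(omega) = (1) dx ∧ dz ∧ dw + (6*x - y) dx ∧ dy ∧ dz + (-2) dx ∧ dy ∧ dw + (-4*z) dy ∧ dz ∧ dw

For a 2-form omega = sum_{i<j} g_{ij} dx_i ∧ dx_j, the exterior derivative is
  d(omega) = sum_{i<j} d(g_{ij}) ∧ dx_i ∧ dx_j = sum_{i<j, k} (∂g_{ij}/∂x_k) dx_k ∧ dx_i ∧ dx_j.
Expand each term, using dx_k ∧ dx_i ∧ dx_j = sgn(permutation) dx_{(a)} ∧ dx_{(b)} ∧ dx_{(c)} with (a < b < c) sorted:
  d(-z) includes (∂/∂z)(-z) dz = (-1) dz, which multiplied by dx ∧ dw gives (1) dx ∧ dz ∧ dw
  d(x*(3*x - y)) includes (∂/∂x)(x*(3*x - y)) dx = (6*x - y) dx, which multiplied by dy ∧ dz gives (6*x - y) dx ∧ dy ∧ dz
  d(-2*x + 2*z^2) includes (∂/∂x)(-2*x + 2*z^2) dx = (-2) dx, which multiplied by dy ∧ dw gives (-2) dx ∧ dy ∧ dw
  d(-2*x + 2*z^2) includes (∂/∂z)(-2*x + 2*z^2) dz = (4*z) dz, which multiplied by dy ∧ dw gives (-4*z) dy ∧ dz ∧ dw
Collecting like 3-forms: d(omega) = (1) dx ∧ dz ∧ dw + (6*x - y) dx ∧ dy ∧ dz + (-2) dx ∧ dy ∧ dw + (-4*z) dy ∧ dz ∧ dw.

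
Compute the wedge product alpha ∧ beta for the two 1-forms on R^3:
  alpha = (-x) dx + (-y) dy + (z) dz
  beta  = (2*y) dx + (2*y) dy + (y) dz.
alpha ∧ beta = (2*y*(-x + y)) dx ∧ dy + (-y*(x + 2*z)) dx ∧ dz + (-y*(y + 2*z)) dy ∧ dz

Distribute the wedge, using dx_i ∧ dx_j = -dx_j ∧ dx_i and dx_i ∧ dx_i = 0. For each pair (i, j) with i < j, the coefficient of dx_i ∧ dx_j in alpha ∧ beta is (alpha_i * beta_j - alpha_j * beta_i). Collecting: alpha ∧ beta = (2*y*(-x + y)) dx ∧ dy + (-y*(x + 2*z)) dx ∧ dz + (-y*(y + 2*z)) dy ∧ dz.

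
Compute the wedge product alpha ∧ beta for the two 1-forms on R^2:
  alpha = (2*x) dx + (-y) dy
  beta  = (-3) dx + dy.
alpha ∧ beta = (2*x - 3*y) dx ∧ dy

Distribute the wedge, using dx_i ∧ dx_j = -dx_j ∧ dx_i and dx_i ∧ dx_i = 0. For each pair (i, j) with i < j, the coefficient of dx_i ∧ dx_j in alpha ∧ beta is (alpha_i * beta_j - alpha_j * beta_i). Collecting: alpha ∧ beta = (2*x - 3*y) dx ∧ dy.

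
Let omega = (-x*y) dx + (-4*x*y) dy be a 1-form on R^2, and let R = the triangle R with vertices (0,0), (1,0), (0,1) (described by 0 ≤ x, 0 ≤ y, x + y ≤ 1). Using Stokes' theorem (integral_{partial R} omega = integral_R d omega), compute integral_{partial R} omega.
integral_(partial R) omega = -1/2

Stokes: integral_partial_R omega = integral_R d omega with d omega = (∂Q/∂x - ∂P/∂y) dx ∧ dy.
  ∂Q/∂x = -4*y
  ∂P/∂y = -x
  integrand = ∂Q/∂x - ∂P/∂y = x - 4*y.
Integrating over R: integral_0^1 integral_0^{1-x} (x - 4*y) dy dx = -1/2.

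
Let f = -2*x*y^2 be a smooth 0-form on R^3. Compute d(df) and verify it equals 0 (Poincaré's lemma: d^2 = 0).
d(df) = 0

Step 1: df = sum_i (∂f/∂x_i) dx_i = (-2*y^2) dx + (-4*x*y) dy + (0) dz.
Step 2: Apply d again. Using the 1-form formula, the coefficient of dx ∧ dy in d(df) is ∂^2 f/∂x ∂y - ∂^2 f/∂y ∂x = (-4*y) - (-4*y) = 0 (equality of mixed partials for smooth f).
Similarly for dx ∧ dz and dy ∧ dz — all coefficients vanish. So d(df) = 0.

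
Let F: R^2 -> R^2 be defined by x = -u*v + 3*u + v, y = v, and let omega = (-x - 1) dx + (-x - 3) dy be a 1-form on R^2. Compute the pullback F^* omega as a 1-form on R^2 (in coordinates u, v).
F^* omega = (-u*v^2 + 6*u*v - 9*u + v^2 - 2*v - 3) du + (-u^2*v + 3*u^2 + 3*u*v - 5*u - 2*v - 4) dv

Using F^*(f dg) = (f ∘ F) d(g ∘ F), substitute each coordinate x_i by F_i(u, v) in f_i, and replace dx_i by d F_i = (∂F_i/∂u) du + (∂F_i/∂v) dv.
  For the x component: f_1(F) = u*v - 3*u - v - 1; d F_1 = (3 - v) du + (1 - u) dv
  For the y component: f_2(F) = u*v - 3*u - v - 3; d F_2 = (0) du + (1) dv
Combining and collecting du, dv coefficients:
  coeff of du: -u*v^2 + 6*u*v - 9*u + v^2 - 2*v - 3
  coeff of dv: -u^2*v + 3*u^2 + 3*u*v - 5*u - 2*v - 4
F^* omega = (-u*v^2 + 6*u*v - 9*u + v^2 - 2*v - 3) du + (-u^2*v + 3*u^2 + 3*u*v - 5*u - 2*v - 4) dv.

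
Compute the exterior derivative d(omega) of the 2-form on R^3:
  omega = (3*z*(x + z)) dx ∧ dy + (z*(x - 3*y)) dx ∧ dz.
d(omega) = (3*x + 9*z) dx ∧ dy ∧ dz

For a 2-form omega = sum_{i<j} g_{ij} dx_i ∧ dx_j, the exterior derivative is
  d(omega) = sum_{i<j} d(g_{ij}) ∧ dx_i ∧ dx_j = sum_{i<j, k} (∂g_{ij}/∂x_k) dx_k ∧ dx_i ∧ dx_j.
Expand each term, using dx_k ∧ dx_i ∧ dx_j = sgn(permutation) dx_{(a)} ∧ dx_{(b)} ∧ dx_{(c)} with (a < b < c) sorted:
  d(3*z*(x + z)) includes (∂/∂z)(3*z*(x + z)) dz = (3*x + 6*z) dz, which multiplied by dx ∧ dy gives (3*x + 6*z) dx ∧ dy ∧ dz
  d(z*(x - 3*y)) includes (∂/∂y)(z*(x - 3*y)) dy = (-3*z) dy, which multiplied by dx ∧ dz gives (3*z) dx ∧ dy ∧ dz
Collecting like 3-forms: d(omega) = (3*x + 9*z) dx ∧ dy ∧ dz.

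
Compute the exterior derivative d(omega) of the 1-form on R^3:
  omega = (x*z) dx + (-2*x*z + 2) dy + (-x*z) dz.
d(omega) = (-2*z) dx ∧ dy + (-x - z) dx ∧ dz + (2*x) dy ∧ dz

For a 1-form omega = sum_i f_i dx_i, the exterior derivative is
  d(omega) = sum_{i < j} (∂f_j/∂x_i - ∂f_i/∂x_j) dx_i ∧ dx_j.
  coefficient of dx ∧ dy: ∂f_2/∂x - ∂f_1/∂y = ∂(-2*x*z + 2)/∂x - ∂(x*z)/∂y = -2*z
  coefficient of dx ∧ dz: ∂f_3/∂x - ∂f_1/∂z = ∂(-x*z)/∂x - ∂(x*z)/∂z = -x - z
  coefficient of dy ∧ dz: ∂f_3/∂y - ∂f_2/∂z = ∂(-x*z)/∂y - ∂(-2*x*z + 2)/∂z = 2*x
Assembling: d(omega) = (-2*z) dx ∧ dy + (-x - z) dx ∧ dz + (2*x) dy ∧ dz.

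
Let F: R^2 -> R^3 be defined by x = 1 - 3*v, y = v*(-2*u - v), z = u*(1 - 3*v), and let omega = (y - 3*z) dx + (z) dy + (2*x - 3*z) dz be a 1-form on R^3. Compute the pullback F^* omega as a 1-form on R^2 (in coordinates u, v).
F^* omega = (-21*u*v^2 + 16*u*v - 3*u + 18*v^2 - 12*v + 2) du + (-21*u^2*v + 7*u^2 + 6*u*v^2 - 5*u*v + 3*u + 3*v^2) dv

Using F^*(f dg) = (f ∘ F) d(g ∘ F), substitute each coordinate x_i by F_i(u, v) in f_i, and replace dx_i by d F_i = (∂F_i/∂u) du + (∂F_i/∂v) dv.
  For the x component: f_1(F) = 7*u*v - 3*u - v^2; d F_1 = (0) du + (-3) dv
  For the y component: f_2(F) = u*(1 - 3*v); d F_2 = (-2*v) du + (-2*u - 2*v) dv
  For the z component: f_3(F) = 9*u*v - 3*u - 6*v + 2; d F_3 = (1 - 3*v) du + (-3*u) dv
Combining and collecting du, dv coefficients:
  coeff of du: -21*u*v^2 + 16*u*v - 3*u + 18*v^2 - 12*v + 2
  coeff of dv: -21*u^2*v + 7*u^2 + 6*u*v^2 - 5*u*v + 3*u + 3*v^2
F^* omega = (-21*u*v^2 + 16*u*v - 3*u + 18*v^2 - 12*v + 2) du + (-21*u^2*v + 7*u^2 + 6*u*v^2 - 5*u*v + 3*u + 3*v^2) dv.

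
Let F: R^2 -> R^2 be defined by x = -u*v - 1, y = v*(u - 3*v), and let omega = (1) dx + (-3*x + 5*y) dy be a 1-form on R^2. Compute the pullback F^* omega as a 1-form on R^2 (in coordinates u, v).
F^* omega = (v*(8*u*v - 15*v^2 + 2)) du + (8*u^2*v - 63*u*v^2 + 2*u + 90*v^3 - 18*v) dv

Using F^*(f dg) = (f ∘ F) d(g ∘ F), substitute each coordinate x_i by F_i(u, v) in f_i, and replace dx_i by d F_i = (∂F_i/∂u) du + (∂F_i/∂v) dv.
  For the x component: f_1(F) = 1; d F_1 = (-v) du + (-u) dv
  For the y component: f_2(F) = 8*u*v - 15*v^2 + 3; d F_2 = (v) du + (u - 6*v) dv
Combining and collecting du, dv coefficients:
  coeff of du: v*(8*u*v - 15*v^2 + 2)
  coeff of dv: 8*u^2*v - 63*u*v^2 + 2*u + 90*v^3 - 18*v
F^* omega = (v*(8*u*v - 15*v^2 + 2)) du + (8*u^2*v - 63*u*v^2 + 2*u + 90*v^3 - 18*v) dv.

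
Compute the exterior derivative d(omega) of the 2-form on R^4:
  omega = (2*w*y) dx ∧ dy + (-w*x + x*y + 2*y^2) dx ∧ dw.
d(omega) = (-x - 2*y) dx ∧ dy ∧ dw

For a 2-form omega = sum_{i<j} g_{ij} dx_i ∧ dx_j, the exterior derivative is
  d(omega) = sum_{i<j} d(g_{ij}) ∧ dx_i ∧ dx_j = sum_{i<j, k} (∂g_{ij}/∂x_k) dx_k ∧ dx_i ∧ dx_j.
Expand each term, using dx_k ∧ dx_i ∧ dx_j = sgn(permutation) dx_{(a)} ∧ dx_{(b)} ∧ dx_{(c)} with (a < b < c) sorted:
  d(2*w*y) includes (∂/∂w)(2*w*y) dw = (2*y) dw, which multiplied by dx ∧ dy gives (2*y) dx ∧ dy ∧ dw
  d(-w*x + x*y + 2*y^2) includes (∂/∂y)(-w*x + x*y + 2*y^2) dy = (x + 4*y) dy, which multiplied by dx ∧ dw gives (-x - 4*y) dx ∧ dy ∧ dw
Collecting like 3-forms: d(omega) = (-x - 2*y) dx ∧ dy ∧ dw.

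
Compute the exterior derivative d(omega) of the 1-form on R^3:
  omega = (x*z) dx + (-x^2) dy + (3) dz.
d(omega) = (-2*x) dx ∧ dy + (-x) dx ∧ dz

For a 1-form omega = sum_i f_i dx_i, the exterior derivative is
  d(omega) = sum_{i < j} (∂f_j/∂x_i - ∂f_i/∂x_j) dx_i ∧ dx_j.
  coefficient of dx ∧ dy: ∂f_2/∂x - ∂f_1/∂y = ∂(-x^2)/∂x - ∂(x*z)/∂y = -2*x
  coefficient of dx ∧ dz: ∂f_3/∂x - ∂f_1/∂z = ∂(3)/∂x - ∂(x*z)/∂z = -x
Assembling: d(omega) = (-2*x) dx ∧ dy + (-x) dx ∧ dz.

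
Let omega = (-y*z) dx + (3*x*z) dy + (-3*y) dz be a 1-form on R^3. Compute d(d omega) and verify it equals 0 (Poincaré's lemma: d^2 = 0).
d(d omega) = 0

Step 1: d omega = sum_{i<j} (∂f_j/∂x_i - ∂f_i/∂x_j) dx_i ∧ dx_j:
  coeff of dx ∧ dy: 4*z
  coeff of dx ∧ dz: y
  coeff of dy ∧ dz: -3*x - 3
Step 2: Apply d again to each 2-form coefficient. The only possible 3-form in R^3 is dx ∧ dy ∧ dz, with coefficient
  ∂(coeff of dy∧dz)/∂x - ∂(coeff of dx∧dz)/∂y + ∂(coeff of dx∧dy)/∂z
  = ∂/∂x (-3*x - 3) - ∂/∂y (y) + ∂/∂z (4*z).
Each of these terms simplifies to sums of mixed partials that cancel in pairs. The result is 0 (by equality of mixed partials for smooth functions — Schwarz / Clairaut).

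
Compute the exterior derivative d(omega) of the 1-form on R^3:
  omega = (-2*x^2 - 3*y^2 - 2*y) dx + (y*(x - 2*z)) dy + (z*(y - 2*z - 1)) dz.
d(omega) = (7*y + 2) dx ∧ dy + (2*y + z) dy ∧ dz

For a 1-form omega = sum_i f_i dx_i, the exterior derivative is
  d(omega) = sum_{i < j} (∂f_j/∂x_i - ∂f_i/∂x_j) dx_i ∧ dx_j.
  coefficient of dx ∧ dy: ∂f_2/∂x - ∂f_1/∂y = ∂(y*(x - 2*z))/∂x - ∂(-2*x^2 - 3*y^2 - 2*y)/∂y = 7*y + 2
  coefficient of dy ∧ dz: ∂f_3/∂y - ∂f_2/∂z = ∂(z*(y - 2*z - 1))/∂y - ∂(y*(x - 2*z))/∂z = 2*y + z
Assembling: d(omega) = (7*y + 2) dx ∧ dy + (2*y + z) dy ∧ dz.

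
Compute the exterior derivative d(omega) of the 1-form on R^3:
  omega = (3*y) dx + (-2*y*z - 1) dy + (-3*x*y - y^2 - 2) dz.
d(omega) = (-3) dx ∧ dy + (-3*y) dx ∧ dz + (-3*x) dy ∧ dz

For a 1-form omega = sum_i f_i dx_i, the exterior derivative is
  d(omega) = sum_{i < j} (∂f_j/∂x_i - ∂f_i/∂x_j) dx_i ∧ dx_j.
  coefficient of dx ∧ dy: ∂f_2/∂x - ∂f_1/∂y = ∂(-2*y*z - 1)/∂x - ∂(3*y)/∂y = -3
  coefficient of dx ∧ dz: ∂f_3/∂x - ∂f_1/∂z = ∂(-3*x*y - y^2 - 2)/∂x - ∂(3*y)/∂z = -3*y
  coefficient of dy ∧ dz: ∂f_3/∂y - ∂f_2/∂z = ∂(-3*x*y - y^2 - 2)/∂y - ∂(-2*y*z - 1)/∂z = -3*x
Assembling: d(omega) = (-3) dx ∧ dy + (-3*y) dx ∧ dz + (-3*x) dy ∧ dz.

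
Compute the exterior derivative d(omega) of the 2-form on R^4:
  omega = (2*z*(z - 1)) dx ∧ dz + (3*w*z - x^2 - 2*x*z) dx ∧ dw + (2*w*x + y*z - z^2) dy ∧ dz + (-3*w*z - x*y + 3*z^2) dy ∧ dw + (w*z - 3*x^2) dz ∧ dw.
d(omega) = (-3*w - 4*x) dx ∧ dz ∧ dw + (2*w) dx ∧ dy ∧ dz + (3*w + 2*x - 6*z) dy ∧ dz ∧ dw + (-y) dx ∧ dy ∧ dw

For a 2-form omega = sum_{i<j} g_{ij} dx_i ∧ dx_j, the exterior derivative is
  d(omega) = sum_{i<j} d(g_{ij}) ∧ dx_i ∧ dx_j = sum_{i<j, k} (∂g_{ij}/∂x_k) dx_k ∧ dx_i ∧ dx_j.
Expand each term, using dx_k ∧ dx_i ∧ dx_j = sgn(permutation) dx_{(a)} ∧ dx_{(b)} ∧ dx_{(c)} with (a < b < c) sorted:
  d(3*w*z - x^2 - 2*x*z) includes (∂/∂z)(3*w*z - x^2 - 2*x*z) dz = (3*w - 2*x) dz, which multiplied by dx ∧ dw gives (-3*w + 2*x) dx ∧ dz ∧ dw
  d(2*w*x + y*z - z^2) includes (∂/∂x)(2*w*x + y*z - z^2) dx = (2*w) dx, which multiplied by dy ∧ dz gives (2*w) dx ∧ dy ∧ dz
  d(2*w*x + y*z - z^2) includes (∂/∂w)(2*w*x + y*z - z^2) dw = (2*x) dw, which multiplied by dy ∧ dz gives (2*x) dy ∧ dz ∧ dw
  d(-3*w*z - x*y + 3*z^2) includes (∂/∂x)(-3*w*z - x*y + 3*z^2) dx = (-y) dx, which multiplied by dy ∧ dw gives (-y) dx ∧ dy ∧ dw
  d(-3*w*z - x*y + 3*z^2) includes (∂/∂z)(-3*w*z - x*y + 3*z^2) dz = (-3*w + 6*z) dz, which multiplied by dy ∧ dw gives (3*w - 6*z) dy ∧ dz ∧ dw
  d(w*z - 3*x^2) includes (∂/∂x)(w*z - 3*x^2) dx = (-6*x) dx, which multiplied by dz ∧ dw gives (-6*x) dx ∧ dz ∧ dw
Collecting like 3-forms: d(omega) = (-3*w - 4*x) dx ∧ dz ∧ dw + (2*w) dx ∧ dy ∧ dz + (3*w + 2*x - 6*z) dy ∧ dz ∧ dw + (-y) dx ∧ dy ∧ dw.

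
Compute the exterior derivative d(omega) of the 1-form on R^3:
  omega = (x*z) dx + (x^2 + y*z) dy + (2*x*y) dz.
d(omega) = (2*x) dx ∧ dy + (-x + 2*y) dx ∧ dz + (2*x - y) dy ∧ dz

For a 1-form omega = sum_i f_i dx_i, the exterior derivative is
  d(omega) = sum_{i < j} (∂f_j/∂x_i - ∂f_i/∂x_j) dx_i ∧ dx_j.
  coefficient of dx ∧ dy: ∂f_2/∂x - ∂f_1/∂y = ∂(x^2 + y*z)/∂x - ∂(x*z)/∂y = 2*x
  coefficient of dx ∧ dz: ∂f_3/∂x - ∂f_1/∂z = ∂(2*x*y)/∂x - ∂(x*z)/∂z = -x + 2*y
  coefficient of dy ∧ dz: ∂f_3/∂y - ∂f_2/∂z = ∂(2*x*y)/∂y - ∂(x^2 + y*z)/∂z = 2*x - y
Assembling: d(omega) = (2*x) dx ∧ dy + (-x + 2*y) dx ∧ dz + (2*x - y) dy ∧ dz.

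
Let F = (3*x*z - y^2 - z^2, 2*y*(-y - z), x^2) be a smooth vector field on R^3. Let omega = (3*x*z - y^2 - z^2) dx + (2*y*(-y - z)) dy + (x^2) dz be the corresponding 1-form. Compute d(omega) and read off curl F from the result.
d(omega) = (2*y) dy ∧ dz + (x - 2*z) dz ∧ dx + (2*y) dx ∧ dy; curl F = (2*y, x - 2*z, 2*y)

d omega = sum_{i<j} (∂f_j/∂x_i - ∂f_i/∂x_j) dx_i ∧ dx_j. Under the identification (dy ∧ dz, dz ∧ dx, dx ∧ dy) ↔ (e_x, e_y, e_z), the coefficients are exactly the components of curl F. Compute:
  ∂R/∂y - ∂Q/∂z = (0) - (-2*y) = 2*y
  ∂P/∂z - ∂R/∂x = (3*x - 2*z) - (2*x) = x - 2*z
  ∂Q/∂x - ∂P/∂y = (0) - (-2*y) = 2*y.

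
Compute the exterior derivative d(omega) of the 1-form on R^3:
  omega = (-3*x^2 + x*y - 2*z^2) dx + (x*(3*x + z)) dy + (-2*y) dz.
d(omega) = (5*x + z) dx ∧ dy + (4*z) dx ∧ dz + (-x - 2) dy ∧ dz

For a 1-form omega = sum_i f_i dx_i, the exterior derivative is
  d(omega) = sum_{i < j} (∂f_j/∂x_i - ∂f_i/∂x_j) dx_i ∧ dx_j.
  coefficient of dx ∧ dy: ∂f_2/∂x - ∂f_1/∂y = ∂(x*(3*x + z))/∂x - ∂(-3*x^2 + x*y - 2*z^2)/∂y = 5*x + z
  coefficient of dx ∧ dz: ∂f_3/∂x - ∂f_1/∂z = ∂(-2*y)/∂x - ∂(-3*x^2 + x*y - 2*z^2)/∂z = 4*z
  coefficient of dy ∧ dz: ∂f_3/∂y - ∂f_2/∂z = ∂(-2*y)/∂y - ∂(x*(3*x + z))/∂z = -x - 2
Assembling: d(omega) = (5*x + z) dx ∧ dy + (4*z) dx ∧ dz + (-x - 2) dy ∧ dz.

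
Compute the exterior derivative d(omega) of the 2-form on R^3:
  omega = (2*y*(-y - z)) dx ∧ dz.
d(omega) = (4*y + 2*z) dx ∧ dy ∧ dz

For a 2-form omega = sum_{i<j} g_{ij} dx_i ∧ dx_j, the exterior derivative is
  d(omega) = sum_{i<j} d(g_{ij}) ∧ dx_i ∧ dx_j = sum_{i<j, k} (∂g_{ij}/∂x_k) dx_k ∧ dx_i ∧ dx_j.
Expand each term, using dx_k ∧ dx_i ∧ dx_j = sgn(permutation) dx_{(a)} ∧ dx_{(b)} ∧ dx_{(c)} with (a < b < c) sorted:
  d(2*y*(-y - z)) includes (∂/∂y)(2*y*(-y - z)) dy = (-4*y - 2*z) dy, which multiplied by dx ∧ dz gives (4*y + 2*z) dx ∧ dy ∧ dz
Collecting like 3-forms: d(omega) = (4*y + 2*z) dx ∧ dy ∧ dz.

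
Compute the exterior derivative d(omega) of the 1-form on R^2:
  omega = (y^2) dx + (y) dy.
d(omega) = (-2*y) dx ∧ dy

For a 1-form omega = sum_i f_i dx_i, the exterior derivative is
  d(omega) = sum_{i < j} (∂f_j/∂x_i - ∂f_i/∂x_j) dx_i ∧ dx_j.
  coefficient of dx ∧ dy: ∂f_2/∂x - ∂f_1/∂y = ∂(y)/∂x - ∂(y^2)/∂y = -2*y
Assembling: d(omega) = (-2*y) dx ∧ dy.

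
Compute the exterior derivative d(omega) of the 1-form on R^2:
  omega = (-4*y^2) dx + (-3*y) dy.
d(omega) = (8*y) dx ∧ dy

For a 1-form omega = sum_i f_i dx_i, the exterior derivative is
  d(omega) = sum_{i < j} (∂f_j/∂x_i - ∂f_i/∂x_j) dx_i ∧ dx_j.
  coefficient of dx ∧ dy: ∂f_2/∂x - ∂f_1/∂y = ∂(-3*y)/∂x - ∂(-4*y^2)/∂y = 8*y
Assembling: d(omega) = (8*y) dx ∧ dy.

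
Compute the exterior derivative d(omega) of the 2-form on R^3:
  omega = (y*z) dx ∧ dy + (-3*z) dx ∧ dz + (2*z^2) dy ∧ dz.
d(omega) = (y) dx ∧ dy ∧ dz

For a 2-form omega = sum_{i<j} g_{ij} dx_i ∧ dx_j, the exterior derivative is
  d(omega) = sum_{i<j} d(g_{ij}) ∧ dx_i ∧ dx_j = sum_{i<j, k} (∂g_{ij}/∂x_k) dx_k ∧ dx_i ∧ dx_j.
Expand each term, using dx_k ∧ dx_i ∧ dx_j = sgn(permutation) dx_{(a)} ∧ dx_{(b)} ∧ dx_{(c)} with (a < b < c) sorted:
  d(y*z) includes (∂/∂z)(y*z) dz = (y) dz, which multiplied by dx ∧ dy gives (y) dx ∧ dy ∧ dz
Collecting like 3-forms: d(omega) = (y) dx ∧ dy ∧ dz.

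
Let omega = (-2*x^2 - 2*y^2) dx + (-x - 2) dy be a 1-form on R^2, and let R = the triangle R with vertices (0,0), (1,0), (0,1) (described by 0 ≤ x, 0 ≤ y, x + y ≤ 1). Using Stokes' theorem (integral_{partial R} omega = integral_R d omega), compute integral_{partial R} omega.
integral_(partial R) omega = 1/6

Stokes: integral_partial_R omega = integral_R d omega with d omega = (∂Q/∂x - ∂P/∂y) dx ∧ dy.
  ∂Q/∂x = -1
  ∂P/∂y = -4*y
  integrand = ∂Q/∂x - ∂P/∂y = 4*y - 1.
Integrating over R: integral_0^1 integral_0^{1-x} (4*y - 1) dy dx = 1/6.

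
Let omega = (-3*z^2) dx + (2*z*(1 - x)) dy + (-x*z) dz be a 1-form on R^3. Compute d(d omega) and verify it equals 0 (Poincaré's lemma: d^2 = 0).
d(d omega) = 0

Step 1: d omega = sum_{i<j} (∂f_j/∂x_i - ∂f_i/∂x_j) dx_i ∧ dx_j:
  coeff of dx ∧ dy: -2*z
  coeff of dx ∧ dz: 5*z
  coeff of dy ∧ dz: 2*x - 2
Step 2: Apply d again to each 2-form coefficient. The only possible 3-form in R^3 is dx ∧ dy ∧ dz, with coefficient
  ∂(coeff of dy∧dz)/∂x - ∂(coeff of dx∧dz)/∂y + ∂(coeff of dx∧dy)/∂z
  = ∂/∂x (2*x - 2) - ∂/∂y (5*z) + ∂/∂z (-2*z).
Each of these terms simplifies to sums of mixed partials that cancel in pairs. The result is 0 (by equality of mixed partials for smooth functions — Schwarz / Clairaut).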